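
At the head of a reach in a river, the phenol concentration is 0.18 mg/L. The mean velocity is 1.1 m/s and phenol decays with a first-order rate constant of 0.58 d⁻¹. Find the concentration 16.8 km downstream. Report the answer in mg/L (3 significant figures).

0.162 mg/L

Travel time t = 16.8 km / 1.1 m/s = 1.68e+04/1.1 = 1.527e+04 s = 0.1768 d.
First-order decay: C = 0.18·exp(−0.58·0.1768) = 0.18·0.9026 = 0.1625 mg/L.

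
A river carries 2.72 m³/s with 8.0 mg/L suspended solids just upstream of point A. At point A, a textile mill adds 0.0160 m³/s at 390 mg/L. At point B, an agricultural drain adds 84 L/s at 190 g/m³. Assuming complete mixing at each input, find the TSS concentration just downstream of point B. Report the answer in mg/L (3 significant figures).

15.6 mg/L

After input A: C = (2.72·8 + 0.016·390) / 2.736 = 10.23 mg/L.
84 L/s = 0.084 m³/s.
After input B: C = (2.736·10.23 + 0.084·190) / 2.82 = 15.59 mg/L.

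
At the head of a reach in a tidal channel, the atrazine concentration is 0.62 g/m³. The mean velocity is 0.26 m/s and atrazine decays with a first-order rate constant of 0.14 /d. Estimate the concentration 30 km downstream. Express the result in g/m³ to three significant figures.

0.514 g/m³

Travel time t = 30 km / 0.26 m/s = 3e+04/0.26 = 1.154e+05 s = 1.335 d.
First-order decay: C = 0.62·exp(−0.14·1.335) = 0.62·0.8295 = 0.5143 g/m³.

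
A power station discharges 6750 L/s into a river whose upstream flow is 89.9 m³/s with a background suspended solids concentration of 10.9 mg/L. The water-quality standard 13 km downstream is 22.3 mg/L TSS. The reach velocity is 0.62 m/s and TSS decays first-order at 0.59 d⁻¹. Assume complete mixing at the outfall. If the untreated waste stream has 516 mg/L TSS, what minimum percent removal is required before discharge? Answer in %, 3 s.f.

56.7 %

6750 L/s = 6.75 m³/s.
Travel time to the compliance point: t = 1.3e+04/0.62 = 2.097e+04 s = 0.2427 d; decay factor exp(−0.59·0.2427) = 0.8666.
So the concentration just after mixing may be at most 22.3/0.8666 = 25.73 mg/L.
Mass balance: 25.73·96.65 = 6.75·Cₑ + 89.9·10.9.
Cₑ = (2487 − 979.9) / 6.75 = 223.3 mg/L.
Required removal = 1 − 223.3/516 = 56.73 %.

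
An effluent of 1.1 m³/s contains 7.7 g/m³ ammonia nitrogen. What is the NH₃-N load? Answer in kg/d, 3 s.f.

732 kg/d

Mass flux = Q·C = 1.1 m³/s × 7.7 g/m³ = 8.47 g/s.
= 8.47 g/s × 86.4 = 731.8 kg/d.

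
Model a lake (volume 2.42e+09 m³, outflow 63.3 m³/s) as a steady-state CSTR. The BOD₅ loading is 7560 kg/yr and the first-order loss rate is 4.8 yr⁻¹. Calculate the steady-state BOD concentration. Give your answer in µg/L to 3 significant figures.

Outflow Q = 63.3 m³/s × 3.156e+07 s/yr = 1.998e+09 m³/yr.
Steady-state CSTR mass balance: W = Q·C + k·V·C, so C = W/(Q + kV).
Q + kV = 1.998e+09 + 4.8·2.42e+09 = 1.361e+10 m³/yr.
C = 7560/1.361e+10 = 5.553e-07 kg/m³ = 0.0005553 mg/L = 0.5553 µg/L.

0.555 µg/L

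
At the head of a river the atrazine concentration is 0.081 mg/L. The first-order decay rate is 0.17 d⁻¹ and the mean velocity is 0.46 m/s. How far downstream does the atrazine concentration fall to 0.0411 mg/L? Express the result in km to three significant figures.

159 km

From C = C₀·e^(−kt), t = ln(C₀/C)/k = ln(0.081/0.0411)/0.17 = 0.6784/0.17 = 3.991 d.
Distance = v·t = 0.46 m/s × 3.448e+05 s = 1.586e+05 m = 158.6 km.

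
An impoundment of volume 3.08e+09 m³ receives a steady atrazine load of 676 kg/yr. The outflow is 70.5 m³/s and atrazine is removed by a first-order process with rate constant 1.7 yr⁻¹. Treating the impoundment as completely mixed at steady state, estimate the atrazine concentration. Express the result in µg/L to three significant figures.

Outflow Q = 70.5 m³/s × 3.156e+07 s/yr = 2.225e+09 m³/yr.
Steady-state CSTR mass balance: W = Q·C + k·V·C, so C = W/(Q + kV).
Q + kV = 2.225e+09 + 1.7·3.08e+09 = 7.461e+09 m³/yr.
C = 676/7.461e+09 = 9.061e-08 kg/m³ = 9.061e-05 mg/L = 0.09061 µg/L.

0.0906 µg/L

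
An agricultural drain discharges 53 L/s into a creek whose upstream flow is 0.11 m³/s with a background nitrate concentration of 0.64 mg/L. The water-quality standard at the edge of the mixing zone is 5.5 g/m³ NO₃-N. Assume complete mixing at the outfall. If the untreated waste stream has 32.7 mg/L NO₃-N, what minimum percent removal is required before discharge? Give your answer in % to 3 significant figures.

52.3 %

53 L/s = 0.053 m³/s.
Mass balance: 5.5·0.163 = 0.053·Cₑ + 0.11·0.64.
Cₑ = (0.8965 − 0.0704) / 0.053 = 15.59 mg/L.
Required removal = 1 − 15.59/32.7 = 52.33 %.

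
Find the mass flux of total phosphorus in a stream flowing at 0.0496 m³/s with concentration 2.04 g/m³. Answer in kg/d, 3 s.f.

8.74 kg/d

Mass flux = Q·C = 0.0496 m³/s × 2.04 g/m³ = 0.1012 g/s.
= 0.1012 g/s × 86.4 = 8.742 kg/d.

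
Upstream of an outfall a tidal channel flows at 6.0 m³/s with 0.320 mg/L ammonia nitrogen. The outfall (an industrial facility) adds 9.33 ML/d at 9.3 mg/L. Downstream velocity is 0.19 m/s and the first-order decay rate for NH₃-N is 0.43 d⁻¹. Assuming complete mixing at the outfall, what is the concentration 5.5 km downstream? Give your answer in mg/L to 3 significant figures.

9.33 ML/d = 0.108 m³/s.
After complete mixing, C₀ = (0.108·9.3 + 6·0.32) / 6.108 = 0.4788 mg/L.
Travel time t = 5500 m / 0.19 m/s = 2.895e+04 s = 0.335 d.
C = 0.4788·exp(−0.43·0.335) = 0.4788·0.8658 = 0.4145 mg/L.

0.415 mg/L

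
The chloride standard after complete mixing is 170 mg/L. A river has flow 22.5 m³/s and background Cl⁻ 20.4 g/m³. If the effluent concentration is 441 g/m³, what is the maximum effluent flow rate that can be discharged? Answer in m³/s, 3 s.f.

12.4 m³/s

Mass balance at complete mixing: C_std·(Q_w + Q_r) = Q_w·C_e + Q_r·C_b.
Rearranging, Q_w = Q_r·(C_std − C_b)/(C_e − C_std) = 22.5·(170 − 20.4) / (441 − 170) = 12.42 m³/s.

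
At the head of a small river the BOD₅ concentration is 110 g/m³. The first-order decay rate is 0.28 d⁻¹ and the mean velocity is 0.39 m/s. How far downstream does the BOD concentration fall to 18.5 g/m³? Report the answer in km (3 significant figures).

From C = C₀·e^(−kt), t = ln(C₀/C)/k = ln(110/18.5)/0.28 = 1.783/0.28 = 6.367 d.
Distance = v·t = 0.39 m/s × 5.501e+05 s = 2.145e+05 m = 214.5 km.

215 km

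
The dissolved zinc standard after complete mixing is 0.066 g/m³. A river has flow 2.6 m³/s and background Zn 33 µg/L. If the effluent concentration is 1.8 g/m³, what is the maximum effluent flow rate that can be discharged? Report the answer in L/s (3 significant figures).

49.5 L/s

33 µg/L = 0.033 mg/L.
Mass balance at complete mixing: C_std·(Q_w + Q_r) = Q_w·C_e + Q_r·C_b.
Rearranging, Q_w = Q_r·(C_std − C_b)/(C_e − C_std) = 2.6·(0.066 − 0.033) / (1.8 − 0.066) = 0.04948 m³/s.
= 49.48 L/s.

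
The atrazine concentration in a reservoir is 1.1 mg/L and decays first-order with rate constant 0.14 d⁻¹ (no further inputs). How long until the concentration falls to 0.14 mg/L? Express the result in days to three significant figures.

t = ln(C₀/C)/k = ln(1.1/0.14)/0.14 = 2.061/0.14 = 14.72 d.

14.7 d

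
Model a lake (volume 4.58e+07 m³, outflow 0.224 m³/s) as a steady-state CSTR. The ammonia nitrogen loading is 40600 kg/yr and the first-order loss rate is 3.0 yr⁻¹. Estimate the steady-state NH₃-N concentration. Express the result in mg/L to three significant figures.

Outflow Q = 0.224 m³/s × 3.156e+07 s/yr = 7.069e+06 m³/yr.
Steady-state CSTR mass balance: W = Q·C + k·V·C, so C = W/(Q + kV).
Q + kV = 7.069e+06 + 3.0·4.58e+07 = 1.445e+08 m³/yr.
C = 40600/1.445e+08 = 0.000281 kg/m³ = 0.281 mg/L.

0.281 mg/L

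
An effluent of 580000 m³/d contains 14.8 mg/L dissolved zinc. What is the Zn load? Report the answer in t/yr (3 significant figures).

580000 m³/d = 6.713 m³/s.
Mass flux = Q·C = 6.713 m³/s × 14.8 g/m³ = 99.35 g/s.
= 99.35 g/s × 31.56 = 3135 t/yr.

3140 t/yr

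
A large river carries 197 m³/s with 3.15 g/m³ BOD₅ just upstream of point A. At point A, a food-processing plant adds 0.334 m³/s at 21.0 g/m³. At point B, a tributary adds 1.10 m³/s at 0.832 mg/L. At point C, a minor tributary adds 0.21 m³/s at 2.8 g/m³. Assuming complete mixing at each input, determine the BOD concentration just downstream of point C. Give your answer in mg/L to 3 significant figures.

3.17 mg/L

After input A: C = (197·3.15 + 0.334·21) / 197.3 = 3.18 mg/L.
After input B: C = (197.3·3.18 + 1.1·0.832) / 198.4 = 3.167 mg/L.
After input C: C = (198.4·3.167 + 0.21·2.8) / 198.6 = 3.167 mg/L.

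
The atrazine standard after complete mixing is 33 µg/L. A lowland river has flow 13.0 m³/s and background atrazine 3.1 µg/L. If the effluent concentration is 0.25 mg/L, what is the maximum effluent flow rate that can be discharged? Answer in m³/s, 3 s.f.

3.1 µg/L = 0.0031 mg/L.
33 µg/L = 0.033 mg/L.
Mass balance at complete mixing: C_std·(Q_w + Q_r) = Q_w·C_e + Q_r·C_b.
Rearranging, Q_w = Q_r·(C_std − C_b)/(C_e − C_std) = 13.0·(0.033 − 0.0031) / (0.25 − 0.033) = 1.791 m³/s.

1.79 m³/s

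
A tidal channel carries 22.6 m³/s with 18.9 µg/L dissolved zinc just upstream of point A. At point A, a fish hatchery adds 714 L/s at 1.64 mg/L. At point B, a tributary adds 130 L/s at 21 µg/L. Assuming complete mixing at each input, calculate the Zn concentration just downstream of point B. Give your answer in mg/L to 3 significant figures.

0.0683 mg/L

18.9 µg/L = 0.0189 mg/L.
714 L/s = 0.714 m³/s.
After input A: C = (22.6·0.0189 + 0.714·1.64) / 23.31 = 0.06855 mg/L.
130 L/s = 0.13 m³/s.
21 µg/L = 0.021 mg/L.
After input B: C = (23.31·0.06855 + 0.13·0.021) / 23.44 = 0.06828 mg/L.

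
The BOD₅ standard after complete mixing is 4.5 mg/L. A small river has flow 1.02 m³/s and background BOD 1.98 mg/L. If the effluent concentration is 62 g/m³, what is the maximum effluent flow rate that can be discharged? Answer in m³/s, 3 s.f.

Mass balance at complete mixing: C_std·(Q_w + Q_r) = Q_w·C_e + Q_r·C_b.
Rearranging, Q_w = Q_r·(C_std − C_b)/(C_e − C_std) = 1.02·(4.5 − 1.98) / (62 − 4.5) = 0.0447 m³/s.

0.0447 m³/s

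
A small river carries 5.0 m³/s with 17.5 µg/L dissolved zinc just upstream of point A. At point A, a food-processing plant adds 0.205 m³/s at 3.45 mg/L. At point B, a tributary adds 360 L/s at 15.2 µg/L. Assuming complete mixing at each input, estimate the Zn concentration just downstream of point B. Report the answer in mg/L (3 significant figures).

17.5 µg/L = 0.0175 mg/L.
After input A: C = (5·0.0175 + 0.205·3.45) / 5.205 = 0.1527 mg/L.
360 L/s = 0.36 m³/s.
15.2 µg/L = 0.0152 mg/L.
After input B: C = (5.205·0.1527 + 0.36·0.0152) / 5.565 = 0.1438 mg/L.

0.144 mg/L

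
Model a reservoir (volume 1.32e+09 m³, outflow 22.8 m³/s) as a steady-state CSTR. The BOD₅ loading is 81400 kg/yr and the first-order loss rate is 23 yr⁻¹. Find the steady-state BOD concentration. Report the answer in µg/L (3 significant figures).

2.62 µg/L

Outflow Q = 22.8 m³/s × 3.156e+07 s/yr = 7.195e+08 m³/yr.
Steady-state CSTR mass balance: W = Q·C + k·V·C, so C = W/(Q + kV).
Q + kV = 7.195e+08 + 23·1.32e+09 = 3.108e+10 m³/yr.
C = 81400/3.108e+10 = 2.619e-06 kg/m³ = 0.002619 mg/L = 2.619 µg/L.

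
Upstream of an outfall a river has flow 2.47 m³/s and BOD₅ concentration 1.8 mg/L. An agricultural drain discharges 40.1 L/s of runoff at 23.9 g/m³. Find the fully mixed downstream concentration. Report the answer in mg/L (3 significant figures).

40.1 L/s = 0.0401 m³/s.
By mass balance at complete mixing, C = (0.0401·23.9 + 2.47·1.8) / (0.0401 + 2.47) = 5.404/2.51 = 2.153 mg/L.

2.15 mg/L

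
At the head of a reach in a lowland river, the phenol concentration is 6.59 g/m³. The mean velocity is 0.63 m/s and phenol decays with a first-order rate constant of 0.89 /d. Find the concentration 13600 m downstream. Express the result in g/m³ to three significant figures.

5.28 g/m³

Travel time t = 13600 m / 0.63 m/s = 1.36e+04/0.63 = 2.159e+04 s = 0.2499 d.
First-order decay: C = 6.59·exp(−0.89·0.2499) = 6.59·0.8006 = 5.276 g/m³.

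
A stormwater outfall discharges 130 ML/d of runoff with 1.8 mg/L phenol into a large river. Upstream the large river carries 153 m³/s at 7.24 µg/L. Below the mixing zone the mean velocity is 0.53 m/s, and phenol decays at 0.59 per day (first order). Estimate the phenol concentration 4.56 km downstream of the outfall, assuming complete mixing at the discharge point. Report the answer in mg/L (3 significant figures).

130 ML/d = 1.505 m³/s.
7.24 µg/L = 0.00724 mg/L.
After complete mixing, C₀ = (1.505·1.8 + 153·0.00724) / 154.5 = 0.0247 mg/L.
Travel time t = 4560 m / 0.53 m/s = 8604 s = 0.09958 d.
C = 0.0247·exp(−0.59·0.09958) = 0.0247·0.9429 = 0.02329 mg/L.

0.0233 mg/L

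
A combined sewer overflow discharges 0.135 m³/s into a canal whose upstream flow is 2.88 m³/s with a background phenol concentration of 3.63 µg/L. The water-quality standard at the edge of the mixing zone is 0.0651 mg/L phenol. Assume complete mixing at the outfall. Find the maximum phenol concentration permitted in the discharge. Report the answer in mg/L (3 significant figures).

1.38 mg/L

3.63 µg/L = 0.00363 mg/L.
Mass balance: 0.0651·3.015 = 0.135·Cₑ + 2.88·0.00363.
Cₑ = (0.1963 − 0.01045) / 0.135 = 1.376 mg/L.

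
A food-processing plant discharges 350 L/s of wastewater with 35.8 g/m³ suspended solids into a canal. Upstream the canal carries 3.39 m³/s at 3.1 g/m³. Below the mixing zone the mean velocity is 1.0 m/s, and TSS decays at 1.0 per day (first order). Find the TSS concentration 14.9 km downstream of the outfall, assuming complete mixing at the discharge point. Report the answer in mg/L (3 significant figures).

5.18 mg/L

350 L/s = 0.35 m³/s.
After complete mixing, C₀ = (0.35·35.8 + 3.39·3.1) / 3.74 = 6.16 mg/L.
Travel time t = 1.49e+04 m / 1.0 m/s = 1.49e+04 s = 0.1725 d.
C = 6.16·exp(−1.0·0.1725) = 6.16·0.8416 = 5.184 mg/L.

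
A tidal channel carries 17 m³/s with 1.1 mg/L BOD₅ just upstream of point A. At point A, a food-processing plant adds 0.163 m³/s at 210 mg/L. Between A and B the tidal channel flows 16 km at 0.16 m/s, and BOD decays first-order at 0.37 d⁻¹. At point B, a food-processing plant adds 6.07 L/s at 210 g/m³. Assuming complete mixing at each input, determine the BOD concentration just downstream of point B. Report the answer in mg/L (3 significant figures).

After input A: C = (17·1.1 + 0.163·210) / 17.16 = 3.084 mg/L.
Over the 16 km reach to input B (t = 1e+05 s = 1.157 d), decay gives C = 3.084·exp(−0.37·1.157) = 2.01 mg/L.
6.07 L/s = 0.00607 m³/s.
After input B: C = (17.16·2.01 + 0.00607·210) / 17.17 = 2.083 mg/L.

2.08 mg/L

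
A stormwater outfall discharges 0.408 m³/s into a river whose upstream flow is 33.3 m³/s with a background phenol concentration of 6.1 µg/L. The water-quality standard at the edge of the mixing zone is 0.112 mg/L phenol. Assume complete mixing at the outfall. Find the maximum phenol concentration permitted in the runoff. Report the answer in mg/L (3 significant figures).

8.76 mg/L

6.1 µg/L = 0.0061 mg/L.
Mass balance: 0.112·33.71 = 0.408·Cₑ + 33.3·0.0061.
Cₑ = (3.775 − 0.2031) / 0.408 = 8.755 mg/L.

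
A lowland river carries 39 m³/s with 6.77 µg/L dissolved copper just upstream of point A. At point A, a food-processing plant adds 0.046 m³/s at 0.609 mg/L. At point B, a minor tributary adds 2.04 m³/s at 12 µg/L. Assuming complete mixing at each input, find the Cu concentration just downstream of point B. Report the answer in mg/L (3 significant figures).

0.00770 mg/L

6.77 µg/L = 0.00677 mg/L.
After input A: C = (39·0.00677 + 0.046·0.609) / 39.05 = 0.007479 mg/L.
12 µg/L = 0.012 mg/L.
After input B: C = (39.05·0.007479 + 2.04·0.012) / 41.09 = 0.007704 mg/L.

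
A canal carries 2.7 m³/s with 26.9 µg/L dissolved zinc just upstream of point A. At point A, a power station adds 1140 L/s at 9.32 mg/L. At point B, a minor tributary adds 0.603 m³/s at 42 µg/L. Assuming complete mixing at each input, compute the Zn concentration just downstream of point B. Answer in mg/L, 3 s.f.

26.9 µg/L = 0.0269 mg/L.
1140 L/s = 1.14 m³/s.
After input A: C = (2.7·0.0269 + 1.14·9.32) / 3.84 = 2.786 mg/L.
42 µg/L = 0.042 mg/L.
After input B: C = (3.84·2.786 + 0.603·0.042) / 4.443 = 2.413 mg/L.

2.41 mg/L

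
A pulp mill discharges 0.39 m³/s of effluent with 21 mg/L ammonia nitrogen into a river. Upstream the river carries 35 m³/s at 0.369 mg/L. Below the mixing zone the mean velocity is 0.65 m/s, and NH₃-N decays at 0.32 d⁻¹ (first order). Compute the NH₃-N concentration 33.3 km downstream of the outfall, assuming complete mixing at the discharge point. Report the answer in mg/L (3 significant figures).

After complete mixing, C₀ = (0.39·21 + 35·0.369) / 35.39 = 0.5964 mg/L.
Travel time t = 3.33e+04 m / 0.65 m/s = 5.123e+04 s = 0.5929 d.
C = 0.5964·exp(−0.32·0.5929) = 0.5964·0.8272 = 0.4933 mg/L.

0.493 mg/L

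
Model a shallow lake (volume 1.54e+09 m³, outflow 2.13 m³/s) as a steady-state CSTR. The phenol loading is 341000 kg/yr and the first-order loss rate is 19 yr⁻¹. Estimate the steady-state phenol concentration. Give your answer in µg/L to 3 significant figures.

Outflow Q = 2.13 m³/s × 3.156e+07 s/yr = 6.722e+07 m³/yr.
Steady-state CSTR mass balance: W = Q·C + k·V·C, so C = W/(Q + kV).
Q + kV = 6.722e+07 + 19·1.54e+09 = 2.933e+10 m³/yr.
C = 341000/2.933e+10 = 1.163e-05 kg/m³ = 0.01163 mg/L = 11.63 µg/L.

11.6 µg/L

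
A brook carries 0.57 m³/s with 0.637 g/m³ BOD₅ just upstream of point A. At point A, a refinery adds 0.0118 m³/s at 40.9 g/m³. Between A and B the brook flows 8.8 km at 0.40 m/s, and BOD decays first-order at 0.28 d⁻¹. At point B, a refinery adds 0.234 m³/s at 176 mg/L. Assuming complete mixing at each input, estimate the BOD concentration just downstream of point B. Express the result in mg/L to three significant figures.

51.4 mg/L

After input A: C = (0.57·0.637 + 0.0118·40.9) / 0.5818 = 1.454 mg/L.
Over the 8.8 km reach to input B (t = 2.2e+04 s = 0.2546 d), decay gives C = 1.454·exp(−0.28·0.2546) = 1.354 mg/L.
After input B: C = (0.5818·1.354 + 0.234·176) / 0.8158 = 51.45 mg/L.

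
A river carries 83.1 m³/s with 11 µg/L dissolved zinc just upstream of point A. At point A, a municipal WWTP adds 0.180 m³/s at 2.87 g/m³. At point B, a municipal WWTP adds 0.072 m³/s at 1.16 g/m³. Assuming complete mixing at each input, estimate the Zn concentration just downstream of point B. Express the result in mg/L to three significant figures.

0.0182 mg/L

11 µg/L = 0.011 mg/L.
After input A: C = (83.1·0.011 + 0.18·2.87) / 83.28 = 0.01718 mg/L.
After input B: C = (83.28·0.01718 + 0.072·1.16) / 83.35 = 0.01817 mg/L.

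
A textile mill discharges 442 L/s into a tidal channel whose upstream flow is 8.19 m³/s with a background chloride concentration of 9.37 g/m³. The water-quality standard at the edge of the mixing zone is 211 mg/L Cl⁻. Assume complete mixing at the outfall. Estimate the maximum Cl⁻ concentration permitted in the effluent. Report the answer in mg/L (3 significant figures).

442 L/s = 0.442 m³/s.
Mass balance: 211·8.632 = 0.442·Cₑ + 8.19·9.37.
Cₑ = (1821 − 76.74) / 0.442 = 3947 mg/L.

3950 mg/L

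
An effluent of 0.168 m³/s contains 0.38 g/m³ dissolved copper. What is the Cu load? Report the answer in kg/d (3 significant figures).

Mass flux = Q·C = 0.168 m³/s × 0.38 g/m³ = 0.06384 g/s.
= 0.06384 g/s × 86.4 = 5.516 kg/d.

5.52 kg/d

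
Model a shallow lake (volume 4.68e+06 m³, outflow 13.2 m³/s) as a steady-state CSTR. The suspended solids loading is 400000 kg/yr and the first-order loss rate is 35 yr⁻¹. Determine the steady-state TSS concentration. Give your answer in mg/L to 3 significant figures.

0.689 mg/L

Outflow Q = 13.2 m³/s × 3.156e+07 s/yr = 4.166e+08 m³/yr.
Steady-state CSTR mass balance: W = Q·C + k·V·C, so C = W/(Q + kV).
Q + kV = 4.166e+08 + 35·4.68e+06 = 5.804e+08 m³/yr.
C = 400000/5.804e+08 = 0.0006892 kg/m³ = 0.6892 mg/L.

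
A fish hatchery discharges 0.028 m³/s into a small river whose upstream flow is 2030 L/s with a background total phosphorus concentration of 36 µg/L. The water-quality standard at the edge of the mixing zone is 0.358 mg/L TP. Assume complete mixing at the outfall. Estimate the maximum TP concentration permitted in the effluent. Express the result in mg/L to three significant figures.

23.7 mg/L

2030 L/s = 2.03 m³/s.
36 µg/L = 0.036 mg/L.
Mass balance: 0.358·2.058 = 0.028·Cₑ + 2.03·0.036.
Cₑ = (0.7368 − 0.07308) / 0.028 = 23.7 mg/L.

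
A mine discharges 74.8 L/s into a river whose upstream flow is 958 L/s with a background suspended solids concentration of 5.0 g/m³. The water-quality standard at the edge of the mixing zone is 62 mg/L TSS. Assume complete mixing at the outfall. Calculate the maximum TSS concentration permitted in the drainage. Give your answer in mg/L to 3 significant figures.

74.8 L/s = 0.0748 m³/s.
958 L/s = 0.958 m³/s.
Mass balance: 62·1.033 = 0.0748·Cₑ + 0.958·5.
Cₑ = (64.03 − 4.79) / 0.0748 = 792 mg/L.

792 mg/L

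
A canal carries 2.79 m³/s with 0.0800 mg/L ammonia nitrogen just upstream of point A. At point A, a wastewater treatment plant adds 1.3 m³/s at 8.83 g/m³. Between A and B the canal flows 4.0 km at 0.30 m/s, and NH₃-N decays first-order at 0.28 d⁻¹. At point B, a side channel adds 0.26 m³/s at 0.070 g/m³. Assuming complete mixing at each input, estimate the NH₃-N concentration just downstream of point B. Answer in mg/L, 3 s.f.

2.58 mg/L

After input A: C = (2.79·0.08 + 1.3·8.83) / 4.09 = 2.861 mg/L.
Over the 4.0 km reach to input B (t = 1.333e+04 s = 0.1543 d), decay gives C = 2.861·exp(−0.28·0.1543) = 2.74 mg/L.
After input B: C = (4.09·2.74 + 0.26·0.07) / 4.35 = 2.581 mg/L.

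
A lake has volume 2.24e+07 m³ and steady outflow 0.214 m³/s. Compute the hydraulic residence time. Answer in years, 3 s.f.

Q = 0.214 m³/s × 3.156e+07 s/yr = 6.753e+06 m³/yr.
Hydraulic residence time τ = V/Q = 2.24e+07/6.753e+06 = 3.317 yr.

3.32 yr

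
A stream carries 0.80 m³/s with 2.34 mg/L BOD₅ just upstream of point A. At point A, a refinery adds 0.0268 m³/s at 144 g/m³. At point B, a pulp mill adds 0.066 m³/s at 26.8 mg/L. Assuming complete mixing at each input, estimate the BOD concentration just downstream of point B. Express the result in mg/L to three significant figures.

After input A: C = (0.8·2.34 + 0.0268·144) / 0.8268 = 6.932 mg/L.
After input B: C = (0.8268·6.932 + 0.066·26.8) / 0.8928 = 8.401 mg/L.

8.40 mg/L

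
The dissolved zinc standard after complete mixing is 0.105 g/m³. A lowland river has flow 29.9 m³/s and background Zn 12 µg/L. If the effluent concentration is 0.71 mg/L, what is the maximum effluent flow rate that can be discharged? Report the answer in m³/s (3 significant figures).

4.60 m³/s

12 µg/L = 0.012 mg/L.
Mass balance at complete mixing: C_std·(Q_w + Q_r) = Q_w·C_e + Q_r·C_b.
Rearranging, Q_w = Q_r·(C_std − C_b)/(C_e − C_std) = 29.9·(0.105 − 0.012) / (0.71 − 0.105) = 4.596 m³/s.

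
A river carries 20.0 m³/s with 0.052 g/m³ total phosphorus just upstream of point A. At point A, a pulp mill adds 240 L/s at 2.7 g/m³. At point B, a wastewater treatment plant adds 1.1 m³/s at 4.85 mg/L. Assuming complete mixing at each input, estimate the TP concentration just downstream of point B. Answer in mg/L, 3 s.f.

0.329 mg/L

240 L/s = 0.24 m³/s.
After input A: C = (20·0.052 + 0.24·2.7) / 20.24 = 0.0834 mg/L.
After input B: C = (20.24·0.0834 + 1.1·4.85) / 21.34 = 0.3291 mg/L.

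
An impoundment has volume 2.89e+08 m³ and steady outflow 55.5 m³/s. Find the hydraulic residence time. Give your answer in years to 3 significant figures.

Q = 55.5 m³/s × 3.156e+07 s/yr = 1.751e+09 m³/yr.
Hydraulic residence time τ = V/Q = 2.89e+08/1.751e+09 = 0.165 yr.

0.165 yr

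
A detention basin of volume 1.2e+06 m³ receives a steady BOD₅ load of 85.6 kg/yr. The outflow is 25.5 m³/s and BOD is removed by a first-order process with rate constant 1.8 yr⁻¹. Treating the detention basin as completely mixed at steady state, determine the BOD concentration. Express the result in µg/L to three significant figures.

Outflow Q = 25.5 m³/s × 3.156e+07 s/yr = 8.047e+08 m³/yr.
Steady-state CSTR mass balance: W = Q·C + k·V·C, so C = W/(Q + kV).
Q + kV = 8.047e+08 + 1.8·1.2e+06 = 8.069e+08 m³/yr.
C = 85.6/8.069e+08 = 1.061e-07 kg/m³ = 0.0001061 mg/L = 0.1061 µg/L.

0.106 µg/L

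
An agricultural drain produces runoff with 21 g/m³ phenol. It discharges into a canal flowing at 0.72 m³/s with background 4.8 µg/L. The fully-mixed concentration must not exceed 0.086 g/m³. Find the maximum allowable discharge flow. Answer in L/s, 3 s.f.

2.80 L/s

4.8 µg/L = 0.0048 mg/L.
Mass balance at complete mixing: C_std·(Q_w + Q_r) = Q_w·C_e + Q_r·C_b.
Rearranging, Q_w = Q_r·(C_std − C_b)/(C_e − C_std) = 0.72·(0.086 − 0.0048) / (21 − 0.086) = 0.002795 m³/s.
= 2.795 L/s.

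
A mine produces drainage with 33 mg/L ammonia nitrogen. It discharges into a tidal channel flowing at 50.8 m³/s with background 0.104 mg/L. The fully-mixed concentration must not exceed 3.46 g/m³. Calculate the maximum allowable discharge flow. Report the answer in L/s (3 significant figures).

5770 L/s

Mass balance at complete mixing: C_std·(Q_w + Q_r) = Q_w·C_e + Q_r·C_b.
Rearranging, Q_w = Q_r·(C_std − C_b)/(C_e − C_std) = 50.8·(3.46 − 0.104) / (33 − 3.46) = 5.771 m³/s.
= 5771 L/s.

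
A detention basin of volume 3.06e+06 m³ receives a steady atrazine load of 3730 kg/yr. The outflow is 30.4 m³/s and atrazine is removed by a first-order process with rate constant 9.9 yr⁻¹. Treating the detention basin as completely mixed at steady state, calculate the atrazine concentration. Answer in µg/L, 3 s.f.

Outflow Q = 30.4 m³/s × 3.156e+07 s/yr = 9.594e+08 m³/yr.
Steady-state CSTR mass balance: W = Q·C + k·V·C, so C = W/(Q + kV).
Q + kV = 9.594e+08 + 9.9·3.06e+06 = 9.896e+08 m³/yr.
C = 3730/9.896e+08 = 3.769e-06 kg/m³ = 0.003769 mg/L = 3.769 µg/L.

3.77 µg/L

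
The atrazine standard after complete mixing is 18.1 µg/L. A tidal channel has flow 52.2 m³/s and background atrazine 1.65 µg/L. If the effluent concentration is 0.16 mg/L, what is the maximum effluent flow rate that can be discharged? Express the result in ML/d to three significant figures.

1.65 µg/L = 0.00165 mg/L.
18.1 µg/L = 0.0181 mg/L.
Mass balance at complete mixing: C_std·(Q_w + Q_r) = Q_w·C_e + Q_r·C_b.
Rearranging, Q_w = Q_r·(C_std − C_b)/(C_e − C_std) = 52.2·(0.0181 − 0.00165) / (0.16 − 0.0181) = 6.051 m³/s.
= 522.8 ML/d.

523 ML/d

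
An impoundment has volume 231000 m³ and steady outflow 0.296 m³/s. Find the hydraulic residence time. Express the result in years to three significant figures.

Q = 0.296 m³/s × 3.156e+07 s/yr = 9.341e+06 m³/yr.
Hydraulic residence time τ = V/Q = 231000/9.341e+06 = 0.02473 yr.

0.0247 yr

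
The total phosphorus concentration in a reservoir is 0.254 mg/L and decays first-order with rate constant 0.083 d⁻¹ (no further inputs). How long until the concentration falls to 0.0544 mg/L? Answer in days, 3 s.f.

18.6 d

t = ln(C₀/C)/k = ln(0.254/0.0544)/0.083 = 1.541/0.083 = 18.57 d.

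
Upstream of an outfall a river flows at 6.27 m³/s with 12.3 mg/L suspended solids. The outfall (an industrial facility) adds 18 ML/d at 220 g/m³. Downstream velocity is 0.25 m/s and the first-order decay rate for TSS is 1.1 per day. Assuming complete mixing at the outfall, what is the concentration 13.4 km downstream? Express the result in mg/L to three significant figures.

9.59 mg/L

18 ML/d = 0.2083 m³/s.
After complete mixing, C₀ = (0.2083·220 + 6.27·12.3) / 6.478 = 18.98 mg/L.
Travel time t = 1.34e+04 m / 0.25 m/s = 5.36e+04 s = 0.6204 d.
C = 18.98·exp(−1.1·0.6204) = 18.98·0.5054 = 9.592 mg/L.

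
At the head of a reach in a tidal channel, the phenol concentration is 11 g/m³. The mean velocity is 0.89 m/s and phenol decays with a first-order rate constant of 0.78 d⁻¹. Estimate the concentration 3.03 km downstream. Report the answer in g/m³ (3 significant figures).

10.7 g/m³

Travel time t = 3.03 km / 0.89 m/s = 3030/0.89 = 3404 s = 0.0394 d.
First-order decay: C = 11·exp(−0.78·0.0394) = 11·0.9697 = 10.67 g/m³.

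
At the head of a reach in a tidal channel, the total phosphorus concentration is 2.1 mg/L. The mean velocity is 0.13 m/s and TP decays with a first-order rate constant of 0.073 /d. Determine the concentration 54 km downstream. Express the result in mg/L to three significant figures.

Travel time t = 54 km / 0.13 m/s = 5.4e+04/0.13 = 4.154e+05 s = 4.808 d.
First-order decay: C = 2.1·exp(−0.073·4.808) = 2.1·0.704 = 1.478 mg/L.

1.48 mg/L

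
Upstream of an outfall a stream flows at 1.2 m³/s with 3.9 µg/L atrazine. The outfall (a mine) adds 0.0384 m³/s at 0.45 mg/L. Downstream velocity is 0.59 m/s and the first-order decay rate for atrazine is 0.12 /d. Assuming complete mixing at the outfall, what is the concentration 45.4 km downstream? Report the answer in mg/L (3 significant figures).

3.9 µg/L = 0.0039 mg/L.
After complete mixing, C₀ = (0.0384·0.45 + 1.2·0.0039) / 1.238 = 0.01773 mg/L.
Travel time t = 4.54e+04 m / 0.59 m/s = 7.695e+04 s = 0.8906 d.
C = 0.01773·exp(−0.12·0.8906) = 0.01773·0.8986 = 0.01594 mg/L.

0.0159 mg/L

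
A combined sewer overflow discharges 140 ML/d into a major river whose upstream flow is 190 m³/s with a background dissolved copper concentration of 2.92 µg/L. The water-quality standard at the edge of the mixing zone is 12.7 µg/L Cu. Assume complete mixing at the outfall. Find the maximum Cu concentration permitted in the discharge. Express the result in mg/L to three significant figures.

1.16 mg/L

140 ML/d = 1.62 m³/s.
2.92 µg/L = 0.00292 mg/L.
12.7 µg/L = 0.0127 mg/L.
Mass balance: 0.0127·191.6 = 1.62·Cₑ + 190·0.00292.
Cₑ = (2.434 − 0.5548) / 1.62 = 1.159 mg/L.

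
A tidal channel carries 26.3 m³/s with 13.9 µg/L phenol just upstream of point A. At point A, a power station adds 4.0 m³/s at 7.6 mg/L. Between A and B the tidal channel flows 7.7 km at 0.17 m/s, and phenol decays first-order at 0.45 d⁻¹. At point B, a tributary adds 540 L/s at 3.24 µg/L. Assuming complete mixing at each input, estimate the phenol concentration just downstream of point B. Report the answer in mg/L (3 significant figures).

13.9 µg/L = 0.0139 mg/L.
After input A: C = (26.3·0.0139 + 4·7.6) / 30.3 = 1.015 mg/L.
Over the 7.7 km reach to input B (t = 4.529e+04 s = 0.5242 d), decay gives C = 1.015·exp(−0.45·0.5242) = 0.802 mg/L.
540 L/s = 0.54 m³/s.
3.24 µg/L = 0.00324 mg/L.
After input B: C = (30.3·0.802 + 0.54·0.00324) / 30.84 = 0.788 mg/L.

0.788 mg/L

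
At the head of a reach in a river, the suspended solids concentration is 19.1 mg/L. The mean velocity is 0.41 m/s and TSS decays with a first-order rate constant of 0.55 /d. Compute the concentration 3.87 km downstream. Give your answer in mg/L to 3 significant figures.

Travel time t = 3.87 km / 0.41 m/s = 3870/0.41 = 9439 s = 0.1092 d.
First-order decay: C = 19.1·exp(−0.55·0.1092) = 19.1·0.9417 = 17.99 mg/L.

18.0 mg/L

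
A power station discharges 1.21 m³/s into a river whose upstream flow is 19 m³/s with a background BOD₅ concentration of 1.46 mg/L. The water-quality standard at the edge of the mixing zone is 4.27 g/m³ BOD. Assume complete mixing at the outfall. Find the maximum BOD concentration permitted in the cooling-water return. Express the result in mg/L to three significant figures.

48.4 mg/L

Mass balance: 4.27·20.21 = 1.21·Cₑ + 19·1.46.
Cₑ = (86.3 − 27.74) / 1.21 = 48.39 mg/L.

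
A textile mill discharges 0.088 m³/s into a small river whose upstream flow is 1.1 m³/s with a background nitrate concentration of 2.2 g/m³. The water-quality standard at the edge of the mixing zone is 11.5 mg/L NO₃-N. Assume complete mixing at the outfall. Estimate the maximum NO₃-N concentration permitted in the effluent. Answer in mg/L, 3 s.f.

128 mg/L

Mass balance: 11.5·1.188 = 0.088·Cₑ + 1.1·2.2.
Cₑ = (13.66 − 2.42) / 0.088 = 127.8 mg/L.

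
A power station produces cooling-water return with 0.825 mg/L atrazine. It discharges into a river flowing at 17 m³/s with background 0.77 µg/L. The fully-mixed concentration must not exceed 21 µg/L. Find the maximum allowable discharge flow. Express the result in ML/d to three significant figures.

37.0 ML/d

0.77 µg/L = 0.00077 mg/L.
21 µg/L = 0.021 mg/L.
Mass balance at complete mixing: C_std·(Q_w + Q_r) = Q_w·C_e + Q_r·C_b.
Rearranging, Q_w = Q_r·(C_std − C_b)/(C_e − C_std) = 17·(0.021 − 0.00077) / (0.825 − 0.021) = 0.4277 m³/s.
= 36.96 ML/d.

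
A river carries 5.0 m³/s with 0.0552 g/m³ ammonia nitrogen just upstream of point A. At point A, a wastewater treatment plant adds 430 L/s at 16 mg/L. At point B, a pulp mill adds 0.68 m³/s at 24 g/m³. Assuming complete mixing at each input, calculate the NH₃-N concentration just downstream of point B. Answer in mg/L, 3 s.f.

430 L/s = 0.43 m³/s.
After input A: C = (5·0.0552 + 0.43·16) / 5.43 = 1.318 mg/L.
After input B: C = (5.43·1.318 + 0.68·24) / 6.11 = 3.842 mg/L.

3.84 mg/L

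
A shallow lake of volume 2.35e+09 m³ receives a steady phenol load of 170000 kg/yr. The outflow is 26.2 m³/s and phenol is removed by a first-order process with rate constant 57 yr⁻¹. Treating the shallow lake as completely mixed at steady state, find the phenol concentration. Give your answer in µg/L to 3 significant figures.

1.26 µg/L

Outflow Q = 26.2 m³/s × 3.156e+07 s/yr = 8.268e+08 m³/yr.
Steady-state CSTR mass balance: W = Q·C + k·V·C, so C = W/(Q + kV).
Q + kV = 8.268e+08 + 57·2.35e+09 = 1.348e+11 m³/yr.
C = 170000/1.348e+11 = 1.261e-06 kg/m³ = 0.001261 mg/L = 1.261 µg/L.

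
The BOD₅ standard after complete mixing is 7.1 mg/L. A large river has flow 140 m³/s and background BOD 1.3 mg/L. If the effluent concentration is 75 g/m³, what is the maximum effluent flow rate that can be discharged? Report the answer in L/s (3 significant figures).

Mass balance at complete mixing: C_std·(Q_w + Q_r) = Q_w·C_e + Q_r·C_b.
Rearranging, Q_w = Q_r·(C_std − C_b)/(C_e − C_std) = 140·(7.1 − 1.3) / (75 − 7.1) = 11.96 m³/s.
= 1.196e+04 L/s.

12000 L/s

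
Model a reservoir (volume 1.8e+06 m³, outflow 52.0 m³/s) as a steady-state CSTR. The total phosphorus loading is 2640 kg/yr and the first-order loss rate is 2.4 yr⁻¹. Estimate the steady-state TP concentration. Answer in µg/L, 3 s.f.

1.60 µg/L

Outflow Q = 52.0 m³/s × 3.156e+07 s/yr = 1.641e+09 m³/yr.
Steady-state CSTR mass balance: W = Q·C + k·V·C, so C = W/(Q + kV).
Q + kV = 1.641e+09 + 2.4·1.8e+06 = 1.645e+09 m³/yr.
C = 2640/1.645e+09 = 1.605e-06 kg/m³ = 0.001605 mg/L = 1.605 µg/L.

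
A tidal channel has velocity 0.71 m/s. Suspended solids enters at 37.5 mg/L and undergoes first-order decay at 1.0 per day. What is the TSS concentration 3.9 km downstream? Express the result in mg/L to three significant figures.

35.2 mg/L

Travel time t = 3.9 km / 0.71 m/s = 3900/0.71 = 5493 s = 0.06358 d.
First-order decay: C = 37.5·exp(−1.0·0.06358) = 37.5·0.9384 = 35.19 mg/L.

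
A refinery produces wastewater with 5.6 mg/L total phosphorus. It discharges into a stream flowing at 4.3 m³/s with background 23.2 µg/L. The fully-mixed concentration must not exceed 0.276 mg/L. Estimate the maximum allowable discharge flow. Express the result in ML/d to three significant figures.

23.2 µg/L = 0.0232 mg/L.
Mass balance at complete mixing: C_std·(Q_w + Q_r) = Q_w·C_e + Q_r·C_b.
Rearranging, Q_w = Q_r·(C_std − C_b)/(C_e − C_std) = 4.3·(0.276 − 0.0232) / (5.6 − 0.276) = 0.2042 m³/s.
= 17.64 ML/d.

17.6 ML/d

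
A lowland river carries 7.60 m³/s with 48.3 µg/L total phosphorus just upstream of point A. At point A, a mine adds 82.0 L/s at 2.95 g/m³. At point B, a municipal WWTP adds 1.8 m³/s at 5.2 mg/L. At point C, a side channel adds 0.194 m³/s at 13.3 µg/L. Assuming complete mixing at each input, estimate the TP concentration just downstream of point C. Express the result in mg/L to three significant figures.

1.03 mg/L

48.3 µg/L = 0.0483 mg/L.
82.0 L/s = 0.082 m³/s.
After input A: C = (7.6·0.0483 + 0.082·2.95) / 7.682 = 0.07927 mg/L.
After input B: C = (7.682·0.07927 + 1.8·5.2) / 9.482 = 1.051 mg/L.
13.3 µg/L = 0.0133 mg/L.
After input C: C = (9.482·1.051 + 0.194·0.0133) / 9.676 = 1.031 mg/L.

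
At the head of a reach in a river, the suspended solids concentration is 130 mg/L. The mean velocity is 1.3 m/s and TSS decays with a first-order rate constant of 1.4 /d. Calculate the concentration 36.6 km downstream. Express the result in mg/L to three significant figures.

82.4 mg/L

Travel time t = 36.6 km / 1.3 m/s = 3.66e+04/1.3 = 2.815e+04 s = 0.3259 d.
First-order decay: C = 130·exp(−1.4·0.3259) = 130·0.6337 = 82.38 mg/L.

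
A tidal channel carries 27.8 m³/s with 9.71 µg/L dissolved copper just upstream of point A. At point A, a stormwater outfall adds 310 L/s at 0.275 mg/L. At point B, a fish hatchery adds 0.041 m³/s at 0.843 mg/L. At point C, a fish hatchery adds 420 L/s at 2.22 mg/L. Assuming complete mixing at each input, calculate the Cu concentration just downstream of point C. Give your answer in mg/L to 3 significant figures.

9.71 µg/L = 0.00971 mg/L.
310 L/s = 0.31 m³/s.
After input A: C = (27.8·0.00971 + 0.31·0.275) / 28.11 = 0.01264 mg/L.
After input B: C = (28.11·0.01264 + 0.041·0.843) / 28.15 = 0.01385 mg/L.
420 L/s = 0.42 m³/s.
After input C: C = (28.15·0.01385 + 0.42·2.22) / 28.57 = 0.04628 mg/L.

0.0463 mg/L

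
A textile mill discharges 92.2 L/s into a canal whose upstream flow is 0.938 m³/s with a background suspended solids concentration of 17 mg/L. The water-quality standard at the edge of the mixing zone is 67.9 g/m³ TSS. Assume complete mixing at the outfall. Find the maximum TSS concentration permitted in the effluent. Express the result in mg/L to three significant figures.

586 mg/L

92.2 L/s = 0.0922 m³/s.
Mass balance: 67.9·1.03 = 0.0922·Cₑ + 0.938·17.
Cₑ = (69.95 − 15.95) / 0.0922 = 585.7 mg/L.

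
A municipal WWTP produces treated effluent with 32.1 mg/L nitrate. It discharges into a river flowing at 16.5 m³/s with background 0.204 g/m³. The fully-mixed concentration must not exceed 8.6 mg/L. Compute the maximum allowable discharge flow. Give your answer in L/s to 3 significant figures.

Mass balance at complete mixing: C_std·(Q_w + Q_r) = Q_w·C_e + Q_r·C_b.
Rearranging, Q_w = Q_r·(C_std − C_b)/(C_e − C_std) = 16.5·(8.6 − 0.204) / (32.1 − 8.6) = 5.895 m³/s.
= 5895 L/s.

5900 L/s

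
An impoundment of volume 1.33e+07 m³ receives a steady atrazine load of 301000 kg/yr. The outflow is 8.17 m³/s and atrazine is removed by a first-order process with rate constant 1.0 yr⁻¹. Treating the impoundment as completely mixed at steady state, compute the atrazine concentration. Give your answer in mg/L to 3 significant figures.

Outflow Q = 8.17 m³/s × 3.156e+07 s/yr = 2.578e+08 m³/yr.
Steady-state CSTR mass balance: W = Q·C + k·V·C, so C = W/(Q + kV).
Q + kV = 2.578e+08 + 1.0·1.33e+07 = 2.711e+08 m³/yr.
C = 301000/2.711e+08 = 0.00111 kg/m³ = 1.11 mg/L.

1.11 mg/L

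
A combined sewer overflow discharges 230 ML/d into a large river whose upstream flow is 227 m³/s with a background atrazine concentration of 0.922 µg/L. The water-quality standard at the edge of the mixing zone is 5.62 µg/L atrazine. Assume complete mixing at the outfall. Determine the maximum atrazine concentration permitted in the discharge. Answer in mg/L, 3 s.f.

230 ML/d = 2.662 m³/s.
0.922 µg/L = 0.000922 mg/L.
5.62 µg/L = 0.00562 mg/L.
Mass balance: 0.00562·229.7 = 2.662·Cₑ + 227·0.000922.
Cₑ = (1.291 − 0.2093) / 2.662 = 0.4062 mg/L.

0.406 mg/L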